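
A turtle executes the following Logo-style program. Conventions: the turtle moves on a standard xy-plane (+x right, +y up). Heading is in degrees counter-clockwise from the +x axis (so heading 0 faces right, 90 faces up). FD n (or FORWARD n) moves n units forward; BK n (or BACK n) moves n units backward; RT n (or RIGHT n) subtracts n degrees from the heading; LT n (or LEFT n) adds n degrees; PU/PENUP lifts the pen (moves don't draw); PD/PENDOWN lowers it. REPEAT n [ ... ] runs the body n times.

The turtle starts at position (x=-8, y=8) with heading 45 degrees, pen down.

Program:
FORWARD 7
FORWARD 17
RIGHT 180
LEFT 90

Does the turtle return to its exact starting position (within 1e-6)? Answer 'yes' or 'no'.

Executing turtle program step by step:
Start: pos=(-8,8), heading=45, pen down
FD 7: (-8,8) -> (-3.05,12.95) [heading=45, draw]
FD 17: (-3.05,12.95) -> (8.971,24.971) [heading=45, draw]
RT 180: heading 45 -> 225
LT 90: heading 225 -> 315
Final: pos=(8.971,24.971), heading=315, 2 segment(s) drawn

Start position: (-8, 8)
Final position: (8.971, 24.971)
Distance = 24; >= 1e-6 -> NOT closed

Answer: no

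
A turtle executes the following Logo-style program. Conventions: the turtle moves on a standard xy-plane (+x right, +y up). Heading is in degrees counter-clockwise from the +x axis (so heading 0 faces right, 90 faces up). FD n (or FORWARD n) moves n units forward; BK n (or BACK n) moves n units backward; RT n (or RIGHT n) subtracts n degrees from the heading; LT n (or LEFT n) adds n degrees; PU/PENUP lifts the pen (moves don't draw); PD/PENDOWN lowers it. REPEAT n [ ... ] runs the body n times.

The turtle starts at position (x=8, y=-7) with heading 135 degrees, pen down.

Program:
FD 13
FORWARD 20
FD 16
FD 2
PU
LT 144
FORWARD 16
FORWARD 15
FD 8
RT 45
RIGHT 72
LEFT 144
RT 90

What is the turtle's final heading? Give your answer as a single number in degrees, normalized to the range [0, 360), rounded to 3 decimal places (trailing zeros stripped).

Answer: 216

Derivation:
Executing turtle program step by step:
Start: pos=(8,-7), heading=135, pen down
FD 13: (8,-7) -> (-1.192,2.192) [heading=135, draw]
FD 20: (-1.192,2.192) -> (-15.335,16.335) [heading=135, draw]
FD 16: (-15.335,16.335) -> (-26.648,27.648) [heading=135, draw]
FD 2: (-26.648,27.648) -> (-28.062,29.062) [heading=135, draw]
PU: pen up
LT 144: heading 135 -> 279
FD 16: (-28.062,29.062) -> (-25.559,13.259) [heading=279, move]
FD 15: (-25.559,13.259) -> (-23.213,-1.556) [heading=279, move]
FD 8: (-23.213,-1.556) -> (-21.962,-9.457) [heading=279, move]
RT 45: heading 279 -> 234
RT 72: heading 234 -> 162
LT 144: heading 162 -> 306
RT 90: heading 306 -> 216
Final: pos=(-21.962,-9.457), heading=216, 4 segment(s) drawn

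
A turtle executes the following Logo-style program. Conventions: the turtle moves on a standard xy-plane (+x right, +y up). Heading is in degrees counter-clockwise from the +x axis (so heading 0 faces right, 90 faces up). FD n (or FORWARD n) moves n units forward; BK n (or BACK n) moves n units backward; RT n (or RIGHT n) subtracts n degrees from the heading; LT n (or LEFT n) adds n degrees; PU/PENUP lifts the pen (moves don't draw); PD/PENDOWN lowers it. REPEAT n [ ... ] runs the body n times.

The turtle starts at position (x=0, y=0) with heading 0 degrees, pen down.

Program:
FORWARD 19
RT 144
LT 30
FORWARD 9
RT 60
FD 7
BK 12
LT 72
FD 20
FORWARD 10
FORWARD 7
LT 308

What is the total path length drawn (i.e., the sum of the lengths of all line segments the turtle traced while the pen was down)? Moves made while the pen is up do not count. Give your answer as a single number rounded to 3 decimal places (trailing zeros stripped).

Executing turtle program step by step:
Start: pos=(0,0), heading=0, pen down
FD 19: (0,0) -> (19,0) [heading=0, draw]
RT 144: heading 0 -> 216
LT 30: heading 216 -> 246
FD 9: (19,0) -> (15.339,-8.222) [heading=246, draw]
RT 60: heading 246 -> 186
FD 7: (15.339,-8.222) -> (8.378,-8.954) [heading=186, draw]
BK 12: (8.378,-8.954) -> (20.312,-7.699) [heading=186, draw]
LT 72: heading 186 -> 258
FD 20: (20.312,-7.699) -> (16.154,-27.262) [heading=258, draw]
FD 10: (16.154,-27.262) -> (14.075,-37.044) [heading=258, draw]
FD 7: (14.075,-37.044) -> (12.619,-43.891) [heading=258, draw]
LT 308: heading 258 -> 206
Final: pos=(12.619,-43.891), heading=206, 7 segment(s) drawn

Segment lengths:
  seg 1: (0,0) -> (19,0), length = 19
  seg 2: (19,0) -> (15.339,-8.222), length = 9
  seg 3: (15.339,-8.222) -> (8.378,-8.954), length = 7
  seg 4: (8.378,-8.954) -> (20.312,-7.699), length = 12
  seg 5: (20.312,-7.699) -> (16.154,-27.262), length = 20
  seg 6: (16.154,-27.262) -> (14.075,-37.044), length = 10
  seg 7: (14.075,-37.044) -> (12.619,-43.891), length = 7
Total = 84

Answer: 84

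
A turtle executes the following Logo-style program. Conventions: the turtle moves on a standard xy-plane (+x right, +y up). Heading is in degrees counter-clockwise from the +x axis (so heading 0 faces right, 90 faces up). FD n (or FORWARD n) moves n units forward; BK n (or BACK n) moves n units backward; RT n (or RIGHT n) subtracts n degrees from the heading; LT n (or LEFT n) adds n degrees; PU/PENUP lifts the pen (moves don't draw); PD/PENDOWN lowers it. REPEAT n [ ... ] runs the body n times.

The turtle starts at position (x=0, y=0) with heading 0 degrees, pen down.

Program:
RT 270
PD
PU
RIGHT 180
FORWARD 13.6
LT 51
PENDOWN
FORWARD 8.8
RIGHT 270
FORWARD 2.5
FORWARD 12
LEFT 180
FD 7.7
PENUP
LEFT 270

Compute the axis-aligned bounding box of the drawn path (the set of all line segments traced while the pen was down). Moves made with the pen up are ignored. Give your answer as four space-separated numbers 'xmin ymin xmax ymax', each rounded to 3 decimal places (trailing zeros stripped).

Executing turtle program step by step:
Start: pos=(0,0), heading=0, pen down
RT 270: heading 0 -> 90
PD: pen down
PU: pen up
RT 180: heading 90 -> 270
FD 13.6: (0,0) -> (0,-13.6) [heading=270, move]
LT 51: heading 270 -> 321
PD: pen down
FD 8.8: (0,-13.6) -> (6.839,-19.138) [heading=321, draw]
RT 270: heading 321 -> 51
FD 2.5: (6.839,-19.138) -> (8.412,-17.195) [heading=51, draw]
FD 12: (8.412,-17.195) -> (15.964,-7.869) [heading=51, draw]
LT 180: heading 51 -> 231
FD 7.7: (15.964,-7.869) -> (11.118,-13.853) [heading=231, draw]
PU: pen up
LT 270: heading 231 -> 141
Final: pos=(11.118,-13.853), heading=141, 4 segment(s) drawn

Segment endpoints: x in {0, 6.839, 8.412, 11.118, 15.964}, y in {-19.138, -17.195, -13.853, -13.6, -7.869}
xmin=0, ymin=-19.138, xmax=15.964, ymax=-7.869

Answer: 0 -19.138 15.964 -7.869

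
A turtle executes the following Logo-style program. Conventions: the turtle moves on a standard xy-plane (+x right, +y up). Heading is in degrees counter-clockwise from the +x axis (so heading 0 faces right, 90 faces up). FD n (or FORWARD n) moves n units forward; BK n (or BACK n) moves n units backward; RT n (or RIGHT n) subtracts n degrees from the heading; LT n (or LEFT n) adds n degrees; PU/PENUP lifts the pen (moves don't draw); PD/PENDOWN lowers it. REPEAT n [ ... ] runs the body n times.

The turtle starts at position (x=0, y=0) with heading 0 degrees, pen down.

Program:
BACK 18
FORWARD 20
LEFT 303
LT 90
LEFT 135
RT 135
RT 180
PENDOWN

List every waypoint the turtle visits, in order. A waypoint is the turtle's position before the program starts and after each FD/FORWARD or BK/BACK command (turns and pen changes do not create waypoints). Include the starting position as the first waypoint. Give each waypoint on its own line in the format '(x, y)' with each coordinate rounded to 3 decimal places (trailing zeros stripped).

Answer: (0, 0)
(-18, 0)
(2, 0)

Derivation:
Executing turtle program step by step:
Start: pos=(0,0), heading=0, pen down
BK 18: (0,0) -> (-18,0) [heading=0, draw]
FD 20: (-18,0) -> (2,0) [heading=0, draw]
LT 303: heading 0 -> 303
LT 90: heading 303 -> 33
LT 135: heading 33 -> 168
RT 135: heading 168 -> 33
RT 180: heading 33 -> 213
PD: pen down
Final: pos=(2,0), heading=213, 2 segment(s) drawn
Waypoints (3 total):
(0, 0)
(-18, 0)
(2, 0)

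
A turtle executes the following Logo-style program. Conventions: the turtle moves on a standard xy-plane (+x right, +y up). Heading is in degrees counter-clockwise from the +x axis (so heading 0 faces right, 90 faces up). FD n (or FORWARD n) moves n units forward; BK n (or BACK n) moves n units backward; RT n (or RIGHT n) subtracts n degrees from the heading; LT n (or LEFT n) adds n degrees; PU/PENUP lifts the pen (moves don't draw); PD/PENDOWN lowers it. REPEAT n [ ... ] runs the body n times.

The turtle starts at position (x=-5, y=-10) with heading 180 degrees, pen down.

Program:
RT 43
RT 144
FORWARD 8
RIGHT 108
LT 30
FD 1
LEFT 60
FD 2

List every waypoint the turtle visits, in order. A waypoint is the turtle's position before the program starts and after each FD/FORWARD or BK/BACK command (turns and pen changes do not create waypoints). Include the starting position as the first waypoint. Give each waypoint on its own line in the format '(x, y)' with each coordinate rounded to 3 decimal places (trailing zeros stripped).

Answer: (-5, -10)
(2.94, -10.975)
(3.028, -11.971)
(4.84, -12.816)

Derivation:
Executing turtle program step by step:
Start: pos=(-5,-10), heading=180, pen down
RT 43: heading 180 -> 137
RT 144: heading 137 -> 353
FD 8: (-5,-10) -> (2.94,-10.975) [heading=353, draw]
RT 108: heading 353 -> 245
LT 30: heading 245 -> 275
FD 1: (2.94,-10.975) -> (3.028,-11.971) [heading=275, draw]
LT 60: heading 275 -> 335
FD 2: (3.028,-11.971) -> (4.84,-12.816) [heading=335, draw]
Final: pos=(4.84,-12.816), heading=335, 3 segment(s) drawn
Waypoints (4 total):
(-5, -10)
(2.94, -10.975)
(3.028, -11.971)
(4.84, -12.816)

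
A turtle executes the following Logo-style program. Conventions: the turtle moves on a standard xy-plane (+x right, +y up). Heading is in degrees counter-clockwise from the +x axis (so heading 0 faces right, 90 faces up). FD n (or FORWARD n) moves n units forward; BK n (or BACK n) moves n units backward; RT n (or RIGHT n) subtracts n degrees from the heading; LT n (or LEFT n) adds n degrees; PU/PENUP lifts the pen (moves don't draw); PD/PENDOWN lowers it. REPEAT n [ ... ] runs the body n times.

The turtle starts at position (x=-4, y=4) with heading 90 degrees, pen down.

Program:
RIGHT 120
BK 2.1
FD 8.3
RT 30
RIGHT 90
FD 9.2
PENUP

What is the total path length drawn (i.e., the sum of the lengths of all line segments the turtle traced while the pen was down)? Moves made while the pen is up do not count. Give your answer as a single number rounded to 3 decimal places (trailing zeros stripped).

Executing turtle program step by step:
Start: pos=(-4,4), heading=90, pen down
RT 120: heading 90 -> 330
BK 2.1: (-4,4) -> (-5.819,5.05) [heading=330, draw]
FD 8.3: (-5.819,5.05) -> (1.369,0.9) [heading=330, draw]
RT 30: heading 330 -> 300
RT 90: heading 300 -> 210
FD 9.2: (1.369,0.9) -> (-6.598,-3.7) [heading=210, draw]
PU: pen up
Final: pos=(-6.598,-3.7), heading=210, 3 segment(s) drawn

Segment lengths:
  seg 1: (-4,4) -> (-5.819,5.05), length = 2.1
  seg 2: (-5.819,5.05) -> (1.369,0.9), length = 8.3
  seg 3: (1.369,0.9) -> (-6.598,-3.7), length = 9.2
Total = 19.6

Answer: 19.6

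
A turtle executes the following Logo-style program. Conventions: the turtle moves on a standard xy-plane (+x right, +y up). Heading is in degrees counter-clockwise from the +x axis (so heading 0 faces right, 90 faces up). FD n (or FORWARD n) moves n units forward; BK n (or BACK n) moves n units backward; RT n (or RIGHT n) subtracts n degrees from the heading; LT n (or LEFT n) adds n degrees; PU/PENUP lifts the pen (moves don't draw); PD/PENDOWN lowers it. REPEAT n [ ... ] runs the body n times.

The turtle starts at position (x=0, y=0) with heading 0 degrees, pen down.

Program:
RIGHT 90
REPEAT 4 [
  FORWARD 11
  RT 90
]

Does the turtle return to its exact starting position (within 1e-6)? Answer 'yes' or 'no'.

Answer: yes

Derivation:
Executing turtle program step by step:
Start: pos=(0,0), heading=0, pen down
RT 90: heading 0 -> 270
REPEAT 4 [
  -- iteration 1/4 --
  FD 11: (0,0) -> (0,-11) [heading=270, draw]
  RT 90: heading 270 -> 180
  -- iteration 2/4 --
  FD 11: (0,-11) -> (-11,-11) [heading=180, draw]
  RT 90: heading 180 -> 90
  -- iteration 3/4 --
  FD 11: (-11,-11) -> (-11,0) [heading=90, draw]
  RT 90: heading 90 -> 0
  -- iteration 4/4 --
  FD 11: (-11,0) -> (0,0) [heading=0, draw]
  RT 90: heading 0 -> 270
]
Final: pos=(0,0), heading=270, 4 segment(s) drawn

Start position: (0, 0)
Final position: (0, 0)
Distance = 0; < 1e-6 -> CLOSED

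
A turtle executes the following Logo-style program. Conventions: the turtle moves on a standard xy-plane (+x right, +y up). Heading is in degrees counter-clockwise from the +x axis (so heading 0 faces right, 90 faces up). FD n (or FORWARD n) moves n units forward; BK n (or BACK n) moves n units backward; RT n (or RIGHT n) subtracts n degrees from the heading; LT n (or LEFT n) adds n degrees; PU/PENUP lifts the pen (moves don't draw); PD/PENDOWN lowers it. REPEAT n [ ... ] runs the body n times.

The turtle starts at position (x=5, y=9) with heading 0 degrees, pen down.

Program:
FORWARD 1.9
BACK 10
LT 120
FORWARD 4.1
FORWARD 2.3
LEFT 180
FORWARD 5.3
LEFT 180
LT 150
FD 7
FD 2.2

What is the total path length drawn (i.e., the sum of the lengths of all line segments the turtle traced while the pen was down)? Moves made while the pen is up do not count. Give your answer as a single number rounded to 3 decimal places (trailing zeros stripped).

Answer: 32.8

Derivation:
Executing turtle program step by step:
Start: pos=(5,9), heading=0, pen down
FD 1.9: (5,9) -> (6.9,9) [heading=0, draw]
BK 10: (6.9,9) -> (-3.1,9) [heading=0, draw]
LT 120: heading 0 -> 120
FD 4.1: (-3.1,9) -> (-5.15,12.551) [heading=120, draw]
FD 2.3: (-5.15,12.551) -> (-6.3,14.543) [heading=120, draw]
LT 180: heading 120 -> 300
FD 5.3: (-6.3,14.543) -> (-3.65,9.953) [heading=300, draw]
LT 180: heading 300 -> 120
LT 150: heading 120 -> 270
FD 7: (-3.65,9.953) -> (-3.65,2.953) [heading=270, draw]
FD 2.2: (-3.65,2.953) -> (-3.65,0.753) [heading=270, draw]
Final: pos=(-3.65,0.753), heading=270, 7 segment(s) drawn

Segment lengths:
  seg 1: (5,9) -> (6.9,9), length = 1.9
  seg 2: (6.9,9) -> (-3.1,9), length = 10
  seg 3: (-3.1,9) -> (-5.15,12.551), length = 4.1
  seg 4: (-5.15,12.551) -> (-6.3,14.543), length = 2.3
  seg 5: (-6.3,14.543) -> (-3.65,9.953), length = 5.3
  seg 6: (-3.65,9.953) -> (-3.65,2.953), length = 7
  seg 7: (-3.65,2.953) -> (-3.65,0.753), length = 2.2
Total = 32.8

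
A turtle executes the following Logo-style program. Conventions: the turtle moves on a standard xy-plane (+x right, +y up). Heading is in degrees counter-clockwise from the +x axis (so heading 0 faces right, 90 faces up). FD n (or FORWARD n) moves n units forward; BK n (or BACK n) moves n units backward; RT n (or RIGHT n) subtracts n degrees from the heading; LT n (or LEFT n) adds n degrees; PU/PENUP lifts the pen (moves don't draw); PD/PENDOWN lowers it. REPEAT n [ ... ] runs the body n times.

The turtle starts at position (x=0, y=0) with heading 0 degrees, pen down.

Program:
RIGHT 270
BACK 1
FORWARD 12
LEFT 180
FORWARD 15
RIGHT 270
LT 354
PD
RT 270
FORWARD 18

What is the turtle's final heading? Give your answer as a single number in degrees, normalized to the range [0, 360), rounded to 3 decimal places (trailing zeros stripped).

Executing turtle program step by step:
Start: pos=(0,0), heading=0, pen down
RT 270: heading 0 -> 90
BK 1: (0,0) -> (0,-1) [heading=90, draw]
FD 12: (0,-1) -> (0,11) [heading=90, draw]
LT 180: heading 90 -> 270
FD 15: (0,11) -> (0,-4) [heading=270, draw]
RT 270: heading 270 -> 0
LT 354: heading 0 -> 354
PD: pen down
RT 270: heading 354 -> 84
FD 18: (0,-4) -> (1.882,13.901) [heading=84, draw]
Final: pos=(1.882,13.901), heading=84, 4 segment(s) drawn

Answer: 84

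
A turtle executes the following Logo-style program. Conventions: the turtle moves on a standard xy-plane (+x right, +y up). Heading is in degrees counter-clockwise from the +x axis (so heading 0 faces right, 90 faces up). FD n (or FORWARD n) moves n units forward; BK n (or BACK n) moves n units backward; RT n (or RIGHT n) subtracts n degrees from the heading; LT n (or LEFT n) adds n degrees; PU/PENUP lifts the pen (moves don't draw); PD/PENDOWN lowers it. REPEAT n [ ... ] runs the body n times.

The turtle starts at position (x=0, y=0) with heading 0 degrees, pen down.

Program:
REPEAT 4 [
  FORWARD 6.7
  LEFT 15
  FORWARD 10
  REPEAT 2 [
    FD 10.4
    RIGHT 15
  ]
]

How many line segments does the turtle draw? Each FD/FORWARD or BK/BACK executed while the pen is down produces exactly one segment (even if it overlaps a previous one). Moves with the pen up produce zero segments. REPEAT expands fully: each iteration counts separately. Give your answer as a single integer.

Answer: 16

Derivation:
Executing turtle program step by step:
Start: pos=(0,0), heading=0, pen down
REPEAT 4 [
  -- iteration 1/4 --
  FD 6.7: (0,0) -> (6.7,0) [heading=0, draw]
  LT 15: heading 0 -> 15
  FD 10: (6.7,0) -> (16.359,2.588) [heading=15, draw]
  REPEAT 2 [
    -- iteration 1/2 --
    FD 10.4: (16.359,2.588) -> (26.405,5.28) [heading=15, draw]
    RT 15: heading 15 -> 0
    -- iteration 2/2 --
    FD 10.4: (26.405,5.28) -> (36.805,5.28) [heading=0, draw]
    RT 15: heading 0 -> 345
  ]
  -- iteration 2/4 --
  FD 6.7: (36.805,5.28) -> (43.277,3.546) [heading=345, draw]
  LT 15: heading 345 -> 0
  FD 10: (43.277,3.546) -> (53.277,3.546) [heading=0, draw]
  REPEAT 2 [
    -- iteration 1/2 --
    FD 10.4: (53.277,3.546) -> (63.677,3.546) [heading=0, draw]
    RT 15: heading 0 -> 345
    -- iteration 2/2 --
    FD 10.4: (63.677,3.546) -> (73.722,0.854) [heading=345, draw]
    RT 15: heading 345 -> 330
  ]
  -- iteration 3/4 --
  FD 6.7: (73.722,0.854) -> (79.525,-2.496) [heading=330, draw]
  LT 15: heading 330 -> 345
  FD 10: (79.525,-2.496) -> (89.184,-5.084) [heading=345, draw]
  REPEAT 2 [
    -- iteration 1/2 --
    FD 10.4: (89.184,-5.084) -> (99.229,-7.776) [heading=345, draw]
    RT 15: heading 345 -> 330
    -- iteration 2/2 --
    FD 10.4: (99.229,-7.776) -> (108.236,-12.976) [heading=330, draw]
    RT 15: heading 330 -> 315
  ]
  -- iteration 4/4 --
  FD 6.7: (108.236,-12.976) -> (112.974,-17.713) [heading=315, draw]
  LT 15: heading 315 -> 330
  FD 10: (112.974,-17.713) -> (121.634,-22.713) [heading=330, draw]
  REPEAT 2 [
    -- iteration 1/2 --
    FD 10.4: (121.634,-22.713) -> (130.641,-27.913) [heading=330, draw]
    RT 15: heading 330 -> 315
    -- iteration 2/2 --
    FD 10.4: (130.641,-27.913) -> (137.995,-35.267) [heading=315, draw]
    RT 15: heading 315 -> 300
  ]
]
Final: pos=(137.995,-35.267), heading=300, 16 segment(s) drawn
Segments drawn: 16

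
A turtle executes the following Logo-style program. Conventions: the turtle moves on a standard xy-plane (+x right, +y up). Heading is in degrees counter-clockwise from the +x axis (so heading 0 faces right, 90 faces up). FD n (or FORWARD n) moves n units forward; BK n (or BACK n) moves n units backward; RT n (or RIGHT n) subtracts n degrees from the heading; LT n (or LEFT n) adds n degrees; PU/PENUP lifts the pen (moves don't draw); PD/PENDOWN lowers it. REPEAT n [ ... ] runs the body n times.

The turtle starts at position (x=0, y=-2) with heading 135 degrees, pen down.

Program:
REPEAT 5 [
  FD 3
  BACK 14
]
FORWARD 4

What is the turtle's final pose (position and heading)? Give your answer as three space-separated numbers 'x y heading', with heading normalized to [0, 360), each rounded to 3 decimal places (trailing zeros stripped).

Answer: 36.062 -38.062 135

Derivation:
Executing turtle program step by step:
Start: pos=(0,-2), heading=135, pen down
REPEAT 5 [
  -- iteration 1/5 --
  FD 3: (0,-2) -> (-2.121,0.121) [heading=135, draw]
  BK 14: (-2.121,0.121) -> (7.778,-9.778) [heading=135, draw]
  -- iteration 2/5 --
  FD 3: (7.778,-9.778) -> (5.657,-7.657) [heading=135, draw]
  BK 14: (5.657,-7.657) -> (15.556,-17.556) [heading=135, draw]
  -- iteration 3/5 --
  FD 3: (15.556,-17.556) -> (13.435,-15.435) [heading=135, draw]
  BK 14: (13.435,-15.435) -> (23.335,-25.335) [heading=135, draw]
  -- iteration 4/5 --
  FD 3: (23.335,-25.335) -> (21.213,-23.213) [heading=135, draw]
  BK 14: (21.213,-23.213) -> (31.113,-33.113) [heading=135, draw]
  -- iteration 5/5 --
  FD 3: (31.113,-33.113) -> (28.991,-30.991) [heading=135, draw]
  BK 14: (28.991,-30.991) -> (38.891,-40.891) [heading=135, draw]
]
FD 4: (38.891,-40.891) -> (36.062,-38.062) [heading=135, draw]
Final: pos=(36.062,-38.062), heading=135, 11 segment(s) drawn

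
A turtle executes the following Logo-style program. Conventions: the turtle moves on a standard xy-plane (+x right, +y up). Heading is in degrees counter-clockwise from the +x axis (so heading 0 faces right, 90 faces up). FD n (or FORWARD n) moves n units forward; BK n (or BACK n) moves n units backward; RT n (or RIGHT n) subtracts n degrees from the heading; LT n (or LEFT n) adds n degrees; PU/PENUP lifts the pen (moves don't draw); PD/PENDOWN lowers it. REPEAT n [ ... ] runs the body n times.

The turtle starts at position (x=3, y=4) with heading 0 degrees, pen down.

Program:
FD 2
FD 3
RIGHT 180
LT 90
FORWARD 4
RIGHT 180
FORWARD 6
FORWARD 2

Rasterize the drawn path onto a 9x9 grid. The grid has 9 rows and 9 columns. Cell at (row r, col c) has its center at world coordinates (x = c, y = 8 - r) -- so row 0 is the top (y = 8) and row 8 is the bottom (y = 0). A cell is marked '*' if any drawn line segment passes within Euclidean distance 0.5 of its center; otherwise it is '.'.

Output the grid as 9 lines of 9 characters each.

Answer: ........*
........*
........*
........*
...******
........*
........*
........*
........*

Derivation:
Segment 0: (3,4) -> (5,4)
Segment 1: (5,4) -> (8,4)
Segment 2: (8,4) -> (8,0)
Segment 3: (8,0) -> (8,6)
Segment 4: (8,6) -> (8,8)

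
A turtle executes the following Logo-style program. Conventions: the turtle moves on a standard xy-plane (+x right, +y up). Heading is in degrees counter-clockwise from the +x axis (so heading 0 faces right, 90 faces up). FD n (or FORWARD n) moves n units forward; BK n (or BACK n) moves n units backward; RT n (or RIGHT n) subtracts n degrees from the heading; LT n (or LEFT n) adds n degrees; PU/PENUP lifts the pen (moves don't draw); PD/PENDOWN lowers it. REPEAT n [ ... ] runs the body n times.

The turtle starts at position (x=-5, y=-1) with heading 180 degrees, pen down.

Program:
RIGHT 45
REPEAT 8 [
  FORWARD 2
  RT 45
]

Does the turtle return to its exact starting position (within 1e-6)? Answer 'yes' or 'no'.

Executing turtle program step by step:
Start: pos=(-5,-1), heading=180, pen down
RT 45: heading 180 -> 135
REPEAT 8 [
  -- iteration 1/8 --
  FD 2: (-5,-1) -> (-6.414,0.414) [heading=135, draw]
  RT 45: heading 135 -> 90
  -- iteration 2/8 --
  FD 2: (-6.414,0.414) -> (-6.414,2.414) [heading=90, draw]
  RT 45: heading 90 -> 45
  -- iteration 3/8 --
  FD 2: (-6.414,2.414) -> (-5,3.828) [heading=45, draw]
  RT 45: heading 45 -> 0
  -- iteration 4/8 --
  FD 2: (-5,3.828) -> (-3,3.828) [heading=0, draw]
  RT 45: heading 0 -> 315
  -- iteration 5/8 --
  FD 2: (-3,3.828) -> (-1.586,2.414) [heading=315, draw]
  RT 45: heading 315 -> 270
  -- iteration 6/8 --
  FD 2: (-1.586,2.414) -> (-1.586,0.414) [heading=270, draw]
  RT 45: heading 270 -> 225
  -- iteration 7/8 --
  FD 2: (-1.586,0.414) -> (-3,-1) [heading=225, draw]
  RT 45: heading 225 -> 180
  -- iteration 8/8 --
  FD 2: (-3,-1) -> (-5,-1) [heading=180, draw]
  RT 45: heading 180 -> 135
]
Final: pos=(-5,-1), heading=135, 8 segment(s) drawn

Start position: (-5, -1)
Final position: (-5, -1)
Distance = 0; < 1e-6 -> CLOSED

Answer: yes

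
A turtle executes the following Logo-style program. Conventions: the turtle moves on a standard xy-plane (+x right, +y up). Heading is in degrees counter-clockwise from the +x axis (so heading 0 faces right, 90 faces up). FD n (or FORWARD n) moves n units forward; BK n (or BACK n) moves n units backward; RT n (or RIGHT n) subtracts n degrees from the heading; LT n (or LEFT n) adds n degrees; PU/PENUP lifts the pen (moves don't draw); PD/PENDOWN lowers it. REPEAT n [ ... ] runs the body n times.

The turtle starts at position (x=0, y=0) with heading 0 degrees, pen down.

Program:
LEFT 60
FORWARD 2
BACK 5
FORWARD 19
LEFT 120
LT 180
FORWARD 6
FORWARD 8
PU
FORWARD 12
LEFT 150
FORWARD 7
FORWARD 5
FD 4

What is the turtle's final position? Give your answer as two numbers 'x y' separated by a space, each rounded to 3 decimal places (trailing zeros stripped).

Executing turtle program step by step:
Start: pos=(0,0), heading=0, pen down
LT 60: heading 0 -> 60
FD 2: (0,0) -> (1,1.732) [heading=60, draw]
BK 5: (1,1.732) -> (-1.5,-2.598) [heading=60, draw]
FD 19: (-1.5,-2.598) -> (8,13.856) [heading=60, draw]
LT 120: heading 60 -> 180
LT 180: heading 180 -> 0
FD 6: (8,13.856) -> (14,13.856) [heading=0, draw]
FD 8: (14,13.856) -> (22,13.856) [heading=0, draw]
PU: pen up
FD 12: (22,13.856) -> (34,13.856) [heading=0, move]
LT 150: heading 0 -> 150
FD 7: (34,13.856) -> (27.938,17.356) [heading=150, move]
FD 5: (27.938,17.356) -> (23.608,19.856) [heading=150, move]
FD 4: (23.608,19.856) -> (20.144,21.856) [heading=150, move]
Final: pos=(20.144,21.856), heading=150, 5 segment(s) drawn

Answer: 20.144 21.856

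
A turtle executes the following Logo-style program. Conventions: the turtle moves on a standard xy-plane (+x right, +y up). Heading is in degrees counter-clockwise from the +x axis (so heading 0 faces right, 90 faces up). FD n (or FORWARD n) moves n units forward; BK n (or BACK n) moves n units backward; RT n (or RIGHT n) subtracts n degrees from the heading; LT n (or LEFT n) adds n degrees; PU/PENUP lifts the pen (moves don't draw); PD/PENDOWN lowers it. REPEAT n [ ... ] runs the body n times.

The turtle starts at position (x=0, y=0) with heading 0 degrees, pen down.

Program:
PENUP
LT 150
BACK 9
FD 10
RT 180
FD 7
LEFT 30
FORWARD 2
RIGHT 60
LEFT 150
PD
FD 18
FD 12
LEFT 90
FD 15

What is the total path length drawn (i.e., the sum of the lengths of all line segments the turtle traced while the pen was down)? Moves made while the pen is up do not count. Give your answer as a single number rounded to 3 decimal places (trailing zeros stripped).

Answer: 45

Derivation:
Executing turtle program step by step:
Start: pos=(0,0), heading=0, pen down
PU: pen up
LT 150: heading 0 -> 150
BK 9: (0,0) -> (7.794,-4.5) [heading=150, move]
FD 10: (7.794,-4.5) -> (-0.866,0.5) [heading=150, move]
RT 180: heading 150 -> 330
FD 7: (-0.866,0.5) -> (5.196,-3) [heading=330, move]
LT 30: heading 330 -> 0
FD 2: (5.196,-3) -> (7.196,-3) [heading=0, move]
RT 60: heading 0 -> 300
LT 150: heading 300 -> 90
PD: pen down
FD 18: (7.196,-3) -> (7.196,15) [heading=90, draw]
FD 12: (7.196,15) -> (7.196,27) [heading=90, draw]
LT 90: heading 90 -> 180
FD 15: (7.196,27) -> (-7.804,27) [heading=180, draw]
Final: pos=(-7.804,27), heading=180, 3 segment(s) drawn

Segment lengths:
  seg 1: (7.196,-3) -> (7.196,15), length = 18
  seg 2: (7.196,15) -> (7.196,27), length = 12
  seg 3: (7.196,27) -> (-7.804,27), length = 15
Total = 45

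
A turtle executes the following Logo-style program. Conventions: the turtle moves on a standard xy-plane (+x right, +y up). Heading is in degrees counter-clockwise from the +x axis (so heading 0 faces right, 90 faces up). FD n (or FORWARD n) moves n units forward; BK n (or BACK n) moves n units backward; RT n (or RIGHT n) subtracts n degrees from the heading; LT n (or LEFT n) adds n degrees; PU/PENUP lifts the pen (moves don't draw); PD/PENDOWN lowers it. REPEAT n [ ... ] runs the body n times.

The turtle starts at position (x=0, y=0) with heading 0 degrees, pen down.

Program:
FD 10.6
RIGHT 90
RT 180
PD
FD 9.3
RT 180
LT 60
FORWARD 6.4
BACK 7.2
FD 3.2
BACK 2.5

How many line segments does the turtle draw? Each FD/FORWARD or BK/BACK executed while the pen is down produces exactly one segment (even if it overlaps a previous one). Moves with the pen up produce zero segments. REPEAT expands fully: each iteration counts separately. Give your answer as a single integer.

Answer: 6

Derivation:
Executing turtle program step by step:
Start: pos=(0,0), heading=0, pen down
FD 10.6: (0,0) -> (10.6,0) [heading=0, draw]
RT 90: heading 0 -> 270
RT 180: heading 270 -> 90
PD: pen down
FD 9.3: (10.6,0) -> (10.6,9.3) [heading=90, draw]
RT 180: heading 90 -> 270
LT 60: heading 270 -> 330
FD 6.4: (10.6,9.3) -> (16.143,6.1) [heading=330, draw]
BK 7.2: (16.143,6.1) -> (9.907,9.7) [heading=330, draw]
FD 3.2: (9.907,9.7) -> (12.678,8.1) [heading=330, draw]
BK 2.5: (12.678,8.1) -> (10.513,9.35) [heading=330, draw]
Final: pos=(10.513,9.35), heading=330, 6 segment(s) drawn
Segments drawn: 6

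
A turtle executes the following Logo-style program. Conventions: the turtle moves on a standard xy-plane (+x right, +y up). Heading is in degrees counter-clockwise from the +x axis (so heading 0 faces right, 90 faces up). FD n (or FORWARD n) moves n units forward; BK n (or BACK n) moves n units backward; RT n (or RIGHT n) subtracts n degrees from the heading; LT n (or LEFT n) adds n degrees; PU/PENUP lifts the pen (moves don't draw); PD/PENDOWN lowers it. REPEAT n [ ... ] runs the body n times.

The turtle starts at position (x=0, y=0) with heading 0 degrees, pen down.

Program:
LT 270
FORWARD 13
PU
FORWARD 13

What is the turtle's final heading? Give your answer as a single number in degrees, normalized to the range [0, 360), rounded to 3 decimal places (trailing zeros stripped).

Executing turtle program step by step:
Start: pos=(0,0), heading=0, pen down
LT 270: heading 0 -> 270
FD 13: (0,0) -> (0,-13) [heading=270, draw]
PU: pen up
FD 13: (0,-13) -> (0,-26) [heading=270, move]
Final: pos=(0,-26), heading=270, 1 segment(s) drawn

Answer: 270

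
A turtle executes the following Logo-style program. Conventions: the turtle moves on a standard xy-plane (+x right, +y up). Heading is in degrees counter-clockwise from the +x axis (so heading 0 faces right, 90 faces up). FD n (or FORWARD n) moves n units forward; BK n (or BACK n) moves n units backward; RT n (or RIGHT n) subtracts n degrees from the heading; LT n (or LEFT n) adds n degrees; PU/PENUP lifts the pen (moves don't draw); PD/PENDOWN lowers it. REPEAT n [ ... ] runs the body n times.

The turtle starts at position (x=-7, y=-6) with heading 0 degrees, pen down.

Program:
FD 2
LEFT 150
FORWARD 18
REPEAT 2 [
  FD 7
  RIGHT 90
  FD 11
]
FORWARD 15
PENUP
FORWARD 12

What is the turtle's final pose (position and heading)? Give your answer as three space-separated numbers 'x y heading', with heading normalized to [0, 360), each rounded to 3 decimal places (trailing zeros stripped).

Executing turtle program step by step:
Start: pos=(-7,-6), heading=0, pen down
FD 2: (-7,-6) -> (-5,-6) [heading=0, draw]
LT 150: heading 0 -> 150
FD 18: (-5,-6) -> (-20.588,3) [heading=150, draw]
REPEAT 2 [
  -- iteration 1/2 --
  FD 7: (-20.588,3) -> (-26.651,6.5) [heading=150, draw]
  RT 90: heading 150 -> 60
  FD 11: (-26.651,6.5) -> (-21.151,16.026) [heading=60, draw]
  -- iteration 2/2 --
  FD 7: (-21.151,16.026) -> (-17.651,22.088) [heading=60, draw]
  RT 90: heading 60 -> 330
  FD 11: (-17.651,22.088) -> (-8.124,16.588) [heading=330, draw]
]
FD 15: (-8.124,16.588) -> (4.866,9.088) [heading=330, draw]
PU: pen up
FD 12: (4.866,9.088) -> (15.258,3.088) [heading=330, move]
Final: pos=(15.258,3.088), heading=330, 7 segment(s) drawn

Answer: 15.258 3.088 330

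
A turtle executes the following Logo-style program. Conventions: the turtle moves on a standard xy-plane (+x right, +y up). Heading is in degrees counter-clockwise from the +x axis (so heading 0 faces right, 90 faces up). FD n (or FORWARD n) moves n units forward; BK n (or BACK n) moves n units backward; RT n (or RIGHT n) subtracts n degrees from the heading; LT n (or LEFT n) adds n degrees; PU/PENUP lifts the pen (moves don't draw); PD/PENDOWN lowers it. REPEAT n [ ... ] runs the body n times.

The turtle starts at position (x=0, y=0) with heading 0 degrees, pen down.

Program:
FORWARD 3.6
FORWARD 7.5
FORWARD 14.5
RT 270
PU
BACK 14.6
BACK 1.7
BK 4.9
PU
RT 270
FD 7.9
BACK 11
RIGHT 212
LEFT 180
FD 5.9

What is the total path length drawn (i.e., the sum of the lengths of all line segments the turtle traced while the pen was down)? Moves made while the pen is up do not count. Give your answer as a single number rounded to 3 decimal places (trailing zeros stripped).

Answer: 25.6

Derivation:
Executing turtle program step by step:
Start: pos=(0,0), heading=0, pen down
FD 3.6: (0,0) -> (3.6,0) [heading=0, draw]
FD 7.5: (3.6,0) -> (11.1,0) [heading=0, draw]
FD 14.5: (11.1,0) -> (25.6,0) [heading=0, draw]
RT 270: heading 0 -> 90
PU: pen up
BK 14.6: (25.6,0) -> (25.6,-14.6) [heading=90, move]
BK 1.7: (25.6,-14.6) -> (25.6,-16.3) [heading=90, move]
BK 4.9: (25.6,-16.3) -> (25.6,-21.2) [heading=90, move]
PU: pen up
RT 270: heading 90 -> 180
FD 7.9: (25.6,-21.2) -> (17.7,-21.2) [heading=180, move]
BK 11: (17.7,-21.2) -> (28.7,-21.2) [heading=180, move]
RT 212: heading 180 -> 328
LT 180: heading 328 -> 148
FD 5.9: (28.7,-21.2) -> (23.697,-18.073) [heading=148, move]
Final: pos=(23.697,-18.073), heading=148, 3 segment(s) drawn

Segment lengths:
  seg 1: (0,0) -> (3.6,0), length = 3.6
  seg 2: (3.6,0) -> (11.1,0), length = 7.5
  seg 3: (11.1,0) -> (25.6,0), length = 14.5
Total = 25.6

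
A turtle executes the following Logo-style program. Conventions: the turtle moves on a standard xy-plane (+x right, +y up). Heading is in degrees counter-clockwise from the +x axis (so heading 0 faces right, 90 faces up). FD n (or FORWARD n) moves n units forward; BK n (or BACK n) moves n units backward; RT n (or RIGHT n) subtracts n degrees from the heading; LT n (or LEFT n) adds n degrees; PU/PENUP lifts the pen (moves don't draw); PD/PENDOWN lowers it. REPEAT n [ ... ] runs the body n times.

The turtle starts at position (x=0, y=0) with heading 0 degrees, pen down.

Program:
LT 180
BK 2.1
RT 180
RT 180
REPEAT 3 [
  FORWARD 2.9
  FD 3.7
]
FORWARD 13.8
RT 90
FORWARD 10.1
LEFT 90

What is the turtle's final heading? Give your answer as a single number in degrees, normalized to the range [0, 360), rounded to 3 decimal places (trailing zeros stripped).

Executing turtle program step by step:
Start: pos=(0,0), heading=0, pen down
LT 180: heading 0 -> 180
BK 2.1: (0,0) -> (2.1,0) [heading=180, draw]
RT 180: heading 180 -> 0
RT 180: heading 0 -> 180
REPEAT 3 [
  -- iteration 1/3 --
  FD 2.9: (2.1,0) -> (-0.8,0) [heading=180, draw]
  FD 3.7: (-0.8,0) -> (-4.5,0) [heading=180, draw]
  -- iteration 2/3 --
  FD 2.9: (-4.5,0) -> (-7.4,0) [heading=180, draw]
  FD 3.7: (-7.4,0) -> (-11.1,0) [heading=180, draw]
  -- iteration 3/3 --
  FD 2.9: (-11.1,0) -> (-14,0) [heading=180, draw]
  FD 3.7: (-14,0) -> (-17.7,0) [heading=180, draw]
]
FD 13.8: (-17.7,0) -> (-31.5,0) [heading=180, draw]
RT 90: heading 180 -> 90
FD 10.1: (-31.5,0) -> (-31.5,10.1) [heading=90, draw]
LT 90: heading 90 -> 180
Final: pos=(-31.5,10.1), heading=180, 9 segment(s) drawn

Answer: 180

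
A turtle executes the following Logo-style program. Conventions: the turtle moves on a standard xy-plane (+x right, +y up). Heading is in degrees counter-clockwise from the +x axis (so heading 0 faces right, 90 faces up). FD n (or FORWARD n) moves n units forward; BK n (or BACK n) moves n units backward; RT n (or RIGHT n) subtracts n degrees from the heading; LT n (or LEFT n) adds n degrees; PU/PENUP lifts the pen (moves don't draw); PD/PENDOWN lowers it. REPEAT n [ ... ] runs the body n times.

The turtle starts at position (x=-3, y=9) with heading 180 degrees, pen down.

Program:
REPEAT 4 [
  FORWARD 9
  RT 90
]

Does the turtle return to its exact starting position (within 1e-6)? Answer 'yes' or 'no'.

Answer: yes

Derivation:
Executing turtle program step by step:
Start: pos=(-3,9), heading=180, pen down
REPEAT 4 [
  -- iteration 1/4 --
  FD 9: (-3,9) -> (-12,9) [heading=180, draw]
  RT 90: heading 180 -> 90
  -- iteration 2/4 --
  FD 9: (-12,9) -> (-12,18) [heading=90, draw]
  RT 90: heading 90 -> 0
  -- iteration 3/4 --
  FD 9: (-12,18) -> (-3,18) [heading=0, draw]
  RT 90: heading 0 -> 270
  -- iteration 4/4 --
  FD 9: (-3,18) -> (-3,9) [heading=270, draw]
  RT 90: heading 270 -> 180
]
Final: pos=(-3,9), heading=180, 4 segment(s) drawn

Start position: (-3, 9)
Final position: (-3, 9)
Distance = 0; < 1e-6 -> CLOSED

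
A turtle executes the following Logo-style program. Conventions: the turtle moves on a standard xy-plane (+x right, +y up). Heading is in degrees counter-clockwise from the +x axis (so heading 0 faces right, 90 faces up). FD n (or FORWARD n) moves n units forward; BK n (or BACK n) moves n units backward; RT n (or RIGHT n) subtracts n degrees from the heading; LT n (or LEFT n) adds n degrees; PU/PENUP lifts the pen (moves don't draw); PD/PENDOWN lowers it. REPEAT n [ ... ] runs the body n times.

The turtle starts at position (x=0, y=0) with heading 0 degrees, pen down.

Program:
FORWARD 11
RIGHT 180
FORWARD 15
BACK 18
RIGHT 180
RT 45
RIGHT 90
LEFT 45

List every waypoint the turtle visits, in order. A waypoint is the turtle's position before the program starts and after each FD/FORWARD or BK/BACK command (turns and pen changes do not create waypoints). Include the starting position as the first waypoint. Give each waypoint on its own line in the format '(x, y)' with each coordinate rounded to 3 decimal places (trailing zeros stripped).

Executing turtle program step by step:
Start: pos=(0,0), heading=0, pen down
FD 11: (0,0) -> (11,0) [heading=0, draw]
RT 180: heading 0 -> 180
FD 15: (11,0) -> (-4,0) [heading=180, draw]
BK 18: (-4,0) -> (14,0) [heading=180, draw]
RT 180: heading 180 -> 0
RT 45: heading 0 -> 315
RT 90: heading 315 -> 225
LT 45: heading 225 -> 270
Final: pos=(14,0), heading=270, 3 segment(s) drawn
Waypoints (4 total):
(0, 0)
(11, 0)
(-4, 0)
(14, 0)

Answer: (0, 0)
(11, 0)
(-4, 0)
(14, 0)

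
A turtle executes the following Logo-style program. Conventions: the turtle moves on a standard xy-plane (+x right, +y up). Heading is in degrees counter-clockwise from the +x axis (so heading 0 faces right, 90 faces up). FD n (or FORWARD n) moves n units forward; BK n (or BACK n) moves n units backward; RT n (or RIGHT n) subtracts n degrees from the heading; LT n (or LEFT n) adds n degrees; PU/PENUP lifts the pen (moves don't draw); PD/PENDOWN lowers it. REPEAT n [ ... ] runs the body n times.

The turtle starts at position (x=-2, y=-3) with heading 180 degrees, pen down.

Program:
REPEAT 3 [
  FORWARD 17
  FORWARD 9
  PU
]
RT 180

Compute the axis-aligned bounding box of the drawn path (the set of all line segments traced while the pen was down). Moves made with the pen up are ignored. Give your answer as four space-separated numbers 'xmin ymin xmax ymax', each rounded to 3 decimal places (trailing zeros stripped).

Executing turtle program step by step:
Start: pos=(-2,-3), heading=180, pen down
REPEAT 3 [
  -- iteration 1/3 --
  FD 17: (-2,-3) -> (-19,-3) [heading=180, draw]
  FD 9: (-19,-3) -> (-28,-3) [heading=180, draw]
  PU: pen up
  -- iteration 2/3 --
  FD 17: (-28,-3) -> (-45,-3) [heading=180, move]
  FD 9: (-45,-3) -> (-54,-3) [heading=180, move]
  PU: pen up
  -- iteration 3/3 --
  FD 17: (-54,-3) -> (-71,-3) [heading=180, move]
  FD 9: (-71,-3) -> (-80,-3) [heading=180, move]
  PU: pen up
]
RT 180: heading 180 -> 0
Final: pos=(-80,-3), heading=0, 2 segment(s) drawn

Segment endpoints: x in {-28, -19, -2}, y in {-3, -3, -3}
xmin=-28, ymin=-3, xmax=-2, ymax=-3

Answer: -28 -3 -2 -3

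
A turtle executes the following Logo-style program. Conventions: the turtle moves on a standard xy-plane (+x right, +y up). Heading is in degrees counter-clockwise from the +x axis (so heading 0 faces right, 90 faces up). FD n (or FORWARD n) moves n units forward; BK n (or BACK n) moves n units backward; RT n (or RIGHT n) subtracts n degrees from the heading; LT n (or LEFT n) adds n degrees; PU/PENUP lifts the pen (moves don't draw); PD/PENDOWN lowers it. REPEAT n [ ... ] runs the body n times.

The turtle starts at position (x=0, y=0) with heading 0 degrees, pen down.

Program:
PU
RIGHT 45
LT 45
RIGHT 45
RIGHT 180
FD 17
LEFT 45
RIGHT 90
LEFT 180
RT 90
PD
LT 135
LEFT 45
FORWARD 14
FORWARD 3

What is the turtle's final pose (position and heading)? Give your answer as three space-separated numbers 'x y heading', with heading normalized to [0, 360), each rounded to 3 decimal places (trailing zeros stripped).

Executing turtle program step by step:
Start: pos=(0,0), heading=0, pen down
PU: pen up
RT 45: heading 0 -> 315
LT 45: heading 315 -> 0
RT 45: heading 0 -> 315
RT 180: heading 315 -> 135
FD 17: (0,0) -> (-12.021,12.021) [heading=135, move]
LT 45: heading 135 -> 180
RT 90: heading 180 -> 90
LT 180: heading 90 -> 270
RT 90: heading 270 -> 180
PD: pen down
LT 135: heading 180 -> 315
LT 45: heading 315 -> 0
FD 14: (-12.021,12.021) -> (1.979,12.021) [heading=0, draw]
FD 3: (1.979,12.021) -> (4.979,12.021) [heading=0, draw]
Final: pos=(4.979,12.021), heading=0, 2 segment(s) drawn

Answer: 4.979 12.021 0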